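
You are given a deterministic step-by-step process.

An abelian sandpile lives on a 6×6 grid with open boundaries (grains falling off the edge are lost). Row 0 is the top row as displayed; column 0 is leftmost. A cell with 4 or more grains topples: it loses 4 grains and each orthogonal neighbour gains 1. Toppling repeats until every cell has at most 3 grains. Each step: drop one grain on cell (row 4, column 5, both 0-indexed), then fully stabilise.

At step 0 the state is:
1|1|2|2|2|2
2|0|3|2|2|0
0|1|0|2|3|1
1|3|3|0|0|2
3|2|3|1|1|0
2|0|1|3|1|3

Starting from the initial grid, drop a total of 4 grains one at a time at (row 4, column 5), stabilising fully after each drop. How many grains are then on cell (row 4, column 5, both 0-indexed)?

k=0  1|1|2|2|2|2
2|0|3|2|2|0
0|1|0|2|3|1
1|3|3|0|0|2
3|2|3|1|1|0
2|0|1|3|1|3
k=1  1|1|2|2|2|2
2|0|3|2|2|0
0|1|0|2|3|1
1|3|3|0|0|2
3|2|3|1|1|1
2|0|1|3|1|3
k=2  1|1|2|2|2|2
2|0|3|2|2|0
0|1|0|2|3|1
1|3|3|0|0|2
3|2|3|1|1|2
2|0|1|3|1|3
k=3  1|1|2|2|2|2
2|0|3|2|2|0
0|1|0|2|3|1
1|3|3|0|0|2
3|2|3|1|1|3
2|0|1|3|1|3
k=4  1|1|2|2|2|2
2|0|3|2|2|0
0|1|0|2|3|1
1|3|3|0|0|3
3|2|3|1|2|1
2|0|1|3|2|0

1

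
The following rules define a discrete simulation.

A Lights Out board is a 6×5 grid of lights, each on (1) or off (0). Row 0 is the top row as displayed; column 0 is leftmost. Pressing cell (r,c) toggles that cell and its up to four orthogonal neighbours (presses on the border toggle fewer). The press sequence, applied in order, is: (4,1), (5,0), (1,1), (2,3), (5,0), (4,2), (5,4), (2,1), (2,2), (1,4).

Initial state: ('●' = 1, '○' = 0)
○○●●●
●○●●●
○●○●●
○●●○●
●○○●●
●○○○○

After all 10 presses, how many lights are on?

18

t=0: ○○●●●
●○●●●
○●○●●
○●●○●
●○○●●
●○○○○
t=1: ○○●●●
●○●●●
○●○●●
○○●○●
○●●●●
●●○○○
t=2: ○○●●●
●○●●●
○●○●●
○○●○●
●●●●●
○○○○○
t=3: ○●●●●
○●○●●
○○○●●
○○●○●
●●●●●
○○○○○
t=4: ○●●●●
○●○○●
○○●○○
○○●●●
●●●●●
○○○○○
t=5: ○●●●●
○●○○●
○○●○○
○○●●●
○●●●●
●●○○○
t=6: ○●●●●
○●○○●
○○●○○
○○○●●
○○○○●
●●●○○
t=7: ○●●●●
○●○○●
○○●○○
○○○●●
○○○○○
●●●●●
t=8: ○●●●●
○○○○●
●●○○○
○●○●●
○○○○○
●●●●●
t=9: ○●●●●
○○●○●
●○●●○
○●●●●
○○○○○
●●●●●
t=10: ○●●●○
○○●●○
●○●●●
○●●●●
○○○○○
●●●●●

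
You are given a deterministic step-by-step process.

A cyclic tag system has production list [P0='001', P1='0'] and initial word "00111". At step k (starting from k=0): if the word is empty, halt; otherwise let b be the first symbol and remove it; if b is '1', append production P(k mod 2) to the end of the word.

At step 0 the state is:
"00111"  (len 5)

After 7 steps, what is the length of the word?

0) "00111"  (len 5)
1) "0111"  (len 4)
2) "111"  (len 3)
3) "11001"  (len 5)
4) "10010"  (len 5)
5) "0010001"  (len 7)
6) "010001"  (len 6)
7) "10001"  (len 5)

5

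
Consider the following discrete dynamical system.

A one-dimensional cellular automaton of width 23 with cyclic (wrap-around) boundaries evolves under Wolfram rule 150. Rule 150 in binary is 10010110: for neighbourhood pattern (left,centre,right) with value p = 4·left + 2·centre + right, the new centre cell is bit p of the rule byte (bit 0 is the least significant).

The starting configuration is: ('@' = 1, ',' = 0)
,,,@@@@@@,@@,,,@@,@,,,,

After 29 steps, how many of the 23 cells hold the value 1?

k=0  ,,,@@@@@@,@@,,,@@,@,,,,
k=1  ,,@,@@@@,,,,@,@,,,@@,,,
k=2  ,@@,,@@,@,,@@,@@,@,,@,,
k=3  @,,@@,,,@@@,,,,,,@@@@@,
k=4  @@@,,@,@,@,@,,,,@,@@@,,
k=5  ,@,@@@,@,@,@@,,@@,,@,@@
k=6  ,@,,@,,@,@,,,@@,,@@@,,,
k=7  @@@@@@@@,@@,@,,@@,@,@,,
k=8  ,@@@@@@,,,,,@@@,,,@,@@@
k=9  ,,@@@@,@,,,@,@,@,@@,,@,
k=10  ,@,@@,,@@,@@,@,@,,,@@@@
k=11  ,@,,,@@,,,,,,@,@@,@,@@,
k=12  @@@,@,,@,,,,@@,,,,@,,,@
k=13  @@,,@@@@@,,@,,@,,@@@,@,
k=14  ,,@@,@@@,@@@@@@@@,@,,@,
k=15  ,@,,,,@,,,@@@@@@,,@@@@@
k=16  ,@@,,@@@,@,@@@@,@@,@@@,
k=17  @,,@@,@,,@,,@@,,,,,,@,@
k=18  ,@@,,,@@@@@@,,@,,,,@@,,
k=19  @,,@,@,@@@@,@@@@,,@,,@,
k=20  @@@@,@,,@@,,,@@,@@@@@@,
k=21  ,@@,,@@@,,@,@,,,,@@@@,,
k=22  @,,@@,@,@@@,@@,,@,@@,@,
k=23  @@@,,,@,,@,,,,@@@,,,,@,
k=24  ,@,@,@@@@@@,,@,@,@,,@@,
k=25  @@,@,,@@@@,@@@,@,@@@,,@
k=26  @,,@@@,@@,,,@,,@,,@,@@,
k=27  @@@,@,,,,@,@@@@@@@@,,,,
k=28  ,@,,@@,,@@,,@@@@@@,@,,@
k=29  ,@@@,,@@,,@@,@@@@,,@@@@

15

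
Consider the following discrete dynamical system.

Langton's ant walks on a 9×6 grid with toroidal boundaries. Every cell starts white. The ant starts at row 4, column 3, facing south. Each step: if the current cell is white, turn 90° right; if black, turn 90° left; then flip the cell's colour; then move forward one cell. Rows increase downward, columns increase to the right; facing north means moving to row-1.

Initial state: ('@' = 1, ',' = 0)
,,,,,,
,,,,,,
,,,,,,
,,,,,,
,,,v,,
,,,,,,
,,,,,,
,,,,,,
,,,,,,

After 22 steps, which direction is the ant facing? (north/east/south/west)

south

0) ,,,,,,
,,,,,,
,,,,,,
,,,,,,
,,,v,,
,,,,,,
,,,,,,
,,,,,,
,,,,,,
1) ,,,,,,
,,,,,,
,,,,,,
,,,,,,
,,<@,,
,,,,,,
,,,,,,
,,,,,,
,,,,,,
2) ,,,,,,
,,,,,,
,,,,,,
,,^,,,
,,@@,,
,,,,,,
,,,,,,
,,,,,,
,,,,,,
3) ,,,,,,
,,,,,,
,,,,,,
,,@>,,
,,@@,,
,,,,,,
,,,,,,
,,,,,,
,,,,,,
4) ,,,,,,
,,,,,,
,,,,,,
,,@@,,
,,@v,,
,,,,,,
,,,,,,
,,,,,,
,,,,,,
5) ,,,,,,
,,,,,,
,,,,,,
,,@@,,
,,@,>,
,,,,,,
,,,,,,
,,,,,,
,,,,,,
6) ,,,,,,
,,,,,,
,,,,,,
,,@@,,
,,@,@,
,,,,v,
,,,,,,
,,,,,,
,,,,,,
7) ,,,,,,
,,,,,,
,,,,,,
,,@@,,
,,@,@,
,,,<@,
,,,,,,
,,,,,,
,,,,,,
8) ,,,,,,
,,,,,,
,,,,,,
,,@@,,
,,@^@,
,,,@@,
,,,,,,
,,,,,,
,,,,,,
9) ,,,,,,
,,,,,,
,,,,,,
,,@@,,
,,@@>,
,,,@@,
,,,,,,
,,,,,,
,,,,,,
10) ,,,,,,
,,,,,,
,,,,,,
,,@@^,
,,@@,,
,,,@@,
,,,,,,
,,,,,,
,,,,,,
11) ,,,,,,
,,,,,,
,,,,,,
,,@@@>
,,@@,,
,,,@@,
,,,,,,
,,,,,,
,,,,,,
12) ,,,,,,
,,,,,,
,,,,,,
,,@@@@
,,@@,v
,,,@@,
,,,,,,
,,,,,,
,,,,,,
13) ,,,,,,
,,,,,,
,,,,,,
,,@@@@
,,@@<@
,,,@@,
,,,,,,
,,,,,,
,,,,,,
14) ,,,,,,
,,,,,,
,,,,,,
,,@@^@
,,@@@@
,,,@@,
,,,,,,
,,,,,,
,,,,,,
15) ,,,,,,
,,,,,,
,,,,,,
,,@<,@
,,@@@@
,,,@@,
,,,,,,
,,,,,,
,,,,,,
16) ,,,,,,
,,,,,,
,,,,,,
,,@,,@
,,@v@@
,,,@@,
,,,,,,
,,,,,,
,,,,,,
17) ,,,,,,
,,,,,,
,,,,,,
,,@,,@
,,@,>@
,,,@@,
,,,,,,
,,,,,,
,,,,,,
18) ,,,,,,
,,,,,,
,,,,,,
,,@,^@
,,@,,@
,,,@@,
,,,,,,
,,,,,,
,,,,,,
19) ,,,,,,
,,,,,,
,,,,,,
,,@,@>
,,@,,@
,,,@@,
,,,,,,
,,,,,,
,,,,,,
20) ,,,,,,
,,,,,,
,,,,,^
,,@,@,
,,@,,@
,,,@@,
,,,,,,
,,,,,,
,,,,,,
21) ,,,,,,
,,,,,,
>,,,,@
,,@,@,
,,@,,@
,,,@@,
,,,,,,
,,,,,,
,,,,,,
22) ,,,,,,
,,,,,,
@,,,,@
v,@,@,
,,@,,@
,,,@@,
,,,,,,
,,,,,,
,,,,,,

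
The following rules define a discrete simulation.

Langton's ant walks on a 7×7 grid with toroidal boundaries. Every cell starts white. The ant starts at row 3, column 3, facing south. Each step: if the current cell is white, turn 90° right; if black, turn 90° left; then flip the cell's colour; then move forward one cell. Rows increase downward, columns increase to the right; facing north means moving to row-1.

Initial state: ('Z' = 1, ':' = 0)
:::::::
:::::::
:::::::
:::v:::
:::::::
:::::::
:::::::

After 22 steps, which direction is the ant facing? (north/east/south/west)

south

0) :::::::
:::::::
:::::::
:::v:::
:::::::
:::::::
:::::::
1) :::::::
:::::::
:::::::
::<Z:::
:::::::
:::::::
:::::::
2) :::::::
:::::::
::^::::
::ZZ:::
:::::::
:::::::
:::::::
3) :::::::
:::::::
::Z>:::
::ZZ:::
:::::::
:::::::
:::::::
4) :::::::
:::::::
::ZZ:::
::Zv:::
:::::::
:::::::
:::::::
5) :::::::
:::::::
::ZZ:::
::Z:>::
:::::::
:::::::
:::::::
6) :::::::
:::::::
::ZZ:::
::Z:Z::
::::v::
:::::::
:::::::
7) :::::::
:::::::
::ZZ:::
::Z:Z::
:::<Z::
:::::::
:::::::
8) :::::::
:::::::
::ZZ:::
::Z^Z::
:::ZZ::
:::::::
:::::::
9) :::::::
:::::::
::ZZ:::
::ZZ>::
:::ZZ::
:::::::
:::::::
10) :::::::
:::::::
::ZZ^::
::ZZ:::
:::ZZ::
:::::::
:::::::
11) :::::::
:::::::
::ZZZ>:
::ZZ:::
:::ZZ::
:::::::
:::::::
12) :::::::
:::::::
::ZZZZ:
::ZZ:v:
:::ZZ::
:::::::
:::::::
13) :::::::
:::::::
::ZZZZ:
::ZZ<Z:
:::ZZ::
:::::::
:::::::
14) :::::::
:::::::
::ZZ^Z:
::ZZZZ:
:::ZZ::
:::::::
:::::::
15) :::::::
:::::::
::Z<:Z:
::ZZZZ:
:::ZZ::
:::::::
:::::::
16) :::::::
:::::::
::Z::Z:
::ZvZZ:
:::ZZ::
:::::::
:::::::
17) :::::::
:::::::
::Z::Z:
::Z:>Z:
:::ZZ::
:::::::
:::::::
18) :::::::
:::::::
::Z:^Z:
::Z::Z:
:::ZZ::
:::::::
:::::::
19) :::::::
:::::::
::Z:Z>:
::Z::Z:
:::ZZ::
:::::::
:::::::
20) :::::::
:::::^:
::Z:Z::
::Z::Z:
:::ZZ::
:::::::
:::::::
21) :::::::
:::::Z>
::Z:Z::
::Z::Z:
:::ZZ::
:::::::
:::::::
22) :::::::
:::::ZZ
::Z:Z:v
::Z::Z:
:::ZZ::
:::::::
:::::::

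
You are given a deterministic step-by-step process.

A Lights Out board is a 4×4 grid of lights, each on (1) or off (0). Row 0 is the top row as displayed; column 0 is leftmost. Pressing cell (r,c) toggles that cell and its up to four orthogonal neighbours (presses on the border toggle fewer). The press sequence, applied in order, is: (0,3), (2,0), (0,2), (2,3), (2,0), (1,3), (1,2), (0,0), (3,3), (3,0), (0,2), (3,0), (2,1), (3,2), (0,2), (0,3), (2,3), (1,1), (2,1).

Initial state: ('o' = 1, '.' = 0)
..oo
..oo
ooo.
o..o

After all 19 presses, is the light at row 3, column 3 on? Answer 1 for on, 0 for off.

step 0: ..oo
..oo
ooo.
o..o
step 1: ....
..o.
ooo.
o..o
step 2: ....
o.o.
..o.
...o
step 3: .ooo
o...
..o.
...o
step 4: .ooo
o..o
...o
....
step 5: .ooo
...o
oo.o
o...
step 6: .oo.
..o.
oo..
o...
step 7: .o..
.o.o
ooo.
o...
step 8: o...
oo.o
ooo.
o...
step 9: o...
oo.o
oooo
o.oo
step 10: o...
oo.o
.ooo
.ooo
step 11: oooo
oooo
.ooo
.ooo
step 12: oooo
oooo
oooo
o.oo
step 13: oooo
o.oo
...o
oooo
step 14: oooo
o.oo
..oo
o...
step 15: o...
o..o
..oo
o...
step 16: o.oo
o...
..oo
o...
step 17: o.oo
o..o
....
o..o
step 18: oooo
.ooo
.o..
o..o
step 19: oooo
..oo
o.o.
oo.o

1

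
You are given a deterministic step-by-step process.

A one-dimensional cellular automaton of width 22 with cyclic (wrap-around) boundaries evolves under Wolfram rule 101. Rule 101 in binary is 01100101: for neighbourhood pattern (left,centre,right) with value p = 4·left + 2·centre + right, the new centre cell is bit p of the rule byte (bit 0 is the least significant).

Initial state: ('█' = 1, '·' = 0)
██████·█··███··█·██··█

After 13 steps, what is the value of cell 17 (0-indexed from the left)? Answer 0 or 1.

0) ██████·█··███··█·██··█
1) ·····███····█··██·█···
2) ████···█·██·█···███·██
3) ···█·█·██·███·█···██··
4) ██·████·██··███·█··█·█
5) ·██···██·█····███··██·
6) ··█·█··███·██···█···█·
7) █·███····██·█·█·█·█·█·
8) ██··█·██··████████████
9) ·█··██·█··············
10) ·█···███·█████████████
11) ██·█···██············█
12) ·███·█··█·██████████··
13) ···███··██·········█·█

0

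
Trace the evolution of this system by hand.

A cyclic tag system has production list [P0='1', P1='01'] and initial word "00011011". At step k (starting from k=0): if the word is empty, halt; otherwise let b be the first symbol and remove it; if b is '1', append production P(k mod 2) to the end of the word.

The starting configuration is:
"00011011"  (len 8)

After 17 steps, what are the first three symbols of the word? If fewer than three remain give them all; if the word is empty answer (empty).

gen 0: "00011011"  (len 8)
gen 1: "0011011"  (len 7)
gen 2: "011011"  (len 6)
gen 3: "11011"  (len 5)
gen 4: "101101"  (len 6)
gen 5: "011011"  (len 6)
gen 6: "11011"  (len 5)
gen 7: "10111"  (len 5)
gen 8: "011101"  (len 6)
gen 9: "11101"  (len 5)
gen 10: "110101"  (len 6)
gen 11: "101011"  (len 6)
gen 12: "0101101"  (len 7)
gen 13: "101101"  (len 6)
gen 14: "0110101"  (len 7)
gen 15: "110101"  (len 6)
gen 16: "1010101"  (len 7)
gen 17: "0101011"  (len 7)

010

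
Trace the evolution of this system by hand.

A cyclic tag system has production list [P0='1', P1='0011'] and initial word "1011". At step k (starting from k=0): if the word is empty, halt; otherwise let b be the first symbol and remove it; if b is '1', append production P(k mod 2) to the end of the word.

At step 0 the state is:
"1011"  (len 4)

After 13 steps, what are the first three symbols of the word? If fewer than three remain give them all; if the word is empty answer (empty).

111

t=0: "1011"  (len 4)
t=1: "0111"  (len 4)
t=2: "111"  (len 3)
t=3: "111"  (len 3)
t=4: "110011"  (len 6)
t=5: "100111"  (len 6)
t=6: "001110011"  (len 9)
t=7: "01110011"  (len 8)
t=8: "1110011"  (len 7)
t=9: "1100111"  (len 7)
t=10: "1001110011"  (len 10)
t=11: "0011100111"  (len 10)
t=12: "011100111"  (len 9)
t=13: "11100111"  (len 8)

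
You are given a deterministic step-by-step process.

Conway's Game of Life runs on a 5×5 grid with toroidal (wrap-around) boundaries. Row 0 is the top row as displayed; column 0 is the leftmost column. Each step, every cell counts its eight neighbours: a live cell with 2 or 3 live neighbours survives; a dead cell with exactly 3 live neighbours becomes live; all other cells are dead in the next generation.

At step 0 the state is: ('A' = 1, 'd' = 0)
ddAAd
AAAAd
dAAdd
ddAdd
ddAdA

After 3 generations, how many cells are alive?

13

[0] ddAAd
AAAAd
dAAdd
ddAdd
ddAdA
[1] Adddd
AdddA
Adddd
ddAdd
dAAdd
[2] AdddA
AAddA
AAddA
ddAdd
dAAdd
[3] ddAAA
dddAd
ddAAA
ddAAd
AAAAd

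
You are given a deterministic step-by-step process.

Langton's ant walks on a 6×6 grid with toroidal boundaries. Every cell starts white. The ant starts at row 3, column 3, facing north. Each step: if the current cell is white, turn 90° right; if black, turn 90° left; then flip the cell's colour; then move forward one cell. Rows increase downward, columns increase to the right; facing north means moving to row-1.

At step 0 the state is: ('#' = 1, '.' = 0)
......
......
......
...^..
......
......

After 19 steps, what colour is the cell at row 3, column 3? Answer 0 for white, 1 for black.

0

t=0: ......
......
......
...^..
......
......
t=1: ......
......
......
...#>.
......
......
t=2: ......
......
......
...##.
....v.
......
t=3: ......
......
......
...##.
...<#.
......
t=4: ......
......
......
...^#.
...##.
......
t=5: ......
......
......
..<.#.
...##.
......
t=6: ......
......
..^...
..#.#.
...##.
......
t=7: ......
......
..#>..
..#.#.
...##.
......
t=8: ......
......
..##..
..#v#.
...##.
......
t=9: ......
......
..##..
..<##.
...##.
......
t=10: ......
......
..##..
...##.
..v##.
......
t=11: ......
......
..##..
...##.
.<###.
......
t=12: ......
......
..##..
.^.##.
.####.
......
t=13: ......
......
..##..
.#>##.
.####.
......
t=14: ......
......
..##..
.####.
.#v##.
......
t=15: ......
......
..##..
.####.
.#.>#.
......
t=16: ......
......
..##..
.##^#.
.#..#.
......
t=17: ......
......
..##..
.#<.#.
.#..#.
......
t=18: ......
......
..##..
.#..#.
.#v.#.
......
t=19: ......
......
..##..
.#..#.
.<#.#.
......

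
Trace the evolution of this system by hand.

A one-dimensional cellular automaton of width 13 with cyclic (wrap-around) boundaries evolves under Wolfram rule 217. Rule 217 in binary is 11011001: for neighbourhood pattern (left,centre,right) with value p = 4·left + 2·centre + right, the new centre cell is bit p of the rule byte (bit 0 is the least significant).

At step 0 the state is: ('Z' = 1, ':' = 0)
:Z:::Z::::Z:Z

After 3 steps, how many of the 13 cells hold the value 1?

k=0  :Z:::Z::::Z:Z
k=1  ::ZZ::ZZZ::::
k=2  Z:ZZZ:ZZZZZZZ
k=3  Z:ZZZ:ZZZZZZZ

11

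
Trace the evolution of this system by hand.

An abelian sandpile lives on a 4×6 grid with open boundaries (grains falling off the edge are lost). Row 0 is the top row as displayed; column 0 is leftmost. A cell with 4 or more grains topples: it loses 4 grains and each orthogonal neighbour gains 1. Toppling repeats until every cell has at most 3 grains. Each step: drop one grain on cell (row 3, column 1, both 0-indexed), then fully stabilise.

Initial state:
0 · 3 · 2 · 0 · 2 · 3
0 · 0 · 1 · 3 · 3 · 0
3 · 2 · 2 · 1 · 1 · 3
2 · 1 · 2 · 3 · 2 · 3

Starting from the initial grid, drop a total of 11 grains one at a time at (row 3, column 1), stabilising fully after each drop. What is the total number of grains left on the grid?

45

gen 0: 0 · 3 · 2 · 0 · 2 · 3
0 · 0 · 1 · 3 · 3 · 0
3 · 2 · 2 · 1 · 1 · 3
2 · 1 · 2 · 3 · 2 · 3
gen 1: 0 · 3 · 2 · 0 · 2 · 3
0 · 0 · 1 · 3 · 3 · 0
3 · 2 · 2 · 1 · 1 · 3
2 · 2 · 2 · 3 · 2 · 3
gen 2: 0 · 3 · 2 · 0 · 2 · 3
0 · 0 · 1 · 3 · 3 · 0
3 · 2 · 2 · 1 · 1 · 3
2 · 3 · 2 · 3 · 2 · 3
gen 3: 0 · 3 · 2 · 0 · 2 · 3
0 · 0 · 1 · 3 · 3 · 0
3 · 3 · 2 · 1 · 1 · 3
3 · 0 · 3 · 3 · 2 · 3
gen 4: 0 · 3 · 2 · 0 · 2 · 3
0 · 0 · 1 · 3 · 3 · 0
3 · 3 · 2 · 1 · 1 · 3
3 · 1 · 3 · 3 · 2 · 3
gen 5: 0 · 3 · 2 · 0 · 2 · 3
0 · 0 · 1 · 3 · 3 · 0
3 · 3 · 2 · 1 · 1 · 3
3 · 2 · 3 · 3 · 2 · 3
gen 6: 0 · 3 · 2 · 0 · 2 · 3
0 · 0 · 1 · 3 · 3 · 0
3 · 3 · 2 · 1 · 1 · 3
3 · 3 · 3 · 3 · 2 · 3
gen 7: 0 · 3 · 2 · 0 · 2 · 3
1 · 1 · 2 · 3 · 3 · 0
1 · 2 · 0 · 3 · 1 · 3
1 · 3 · 2 · 0 · 3 · 3
gen 8: 0 · 3 · 2 · 0 · 2 · 3
1 · 1 · 2 · 3 · 3 · 0
1 · 3 · 0 · 3 · 1 · 3
2 · 0 · 3 · 0 · 3 · 3
gen 9: 0 · 3 · 2 · 0 · 2 · 3
1 · 1 · 2 · 3 · 3 · 0
1 · 3 · 0 · 3 · 1 · 3
2 · 1 · 3 · 0 · 3 · 3
gen 10: 0 · 3 · 2 · 0 · 2 · 3
1 · 1 · 2 · 3 · 3 · 0
1 · 3 · 0 · 3 · 1 · 3
2 · 2 · 3 · 0 · 3 · 3
gen 11: 0 · 3 · 2 · 0 · 2 · 3
1 · 1 · 2 · 3 · 3 · 0
1 · 3 · 0 · 3 · 1 · 3
2 · 3 · 3 · 0 · 3 · 3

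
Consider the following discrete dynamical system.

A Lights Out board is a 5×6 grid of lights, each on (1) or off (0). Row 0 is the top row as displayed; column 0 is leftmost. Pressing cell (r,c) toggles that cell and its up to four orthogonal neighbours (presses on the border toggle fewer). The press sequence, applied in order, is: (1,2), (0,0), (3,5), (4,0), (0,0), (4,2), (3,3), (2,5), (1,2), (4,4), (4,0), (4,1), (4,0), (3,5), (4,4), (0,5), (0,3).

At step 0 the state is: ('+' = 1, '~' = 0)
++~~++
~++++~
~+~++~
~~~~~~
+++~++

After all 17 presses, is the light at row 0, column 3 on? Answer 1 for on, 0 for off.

1

step 0: ++~~++
~++++~
~+~++~
~~~~~~
+++~++
step 1: +++~++
~~~~+~
~++++~
~~~~~~
+++~++
step 2: ~~+~++
+~~~+~
~++++~
~~~~~~
+++~++
step 3: ~~+~++
+~~~+~
~+++++
~~~~++
+++~+~
step 4: ~~+~++
+~~~+~
~+++++
+~~~++
~~+~+~
step 5: +++~++
~~~~+~
~+++++
+~~~++
~~+~+~
step 6: +++~++
~~~~+~
~+++++
+~+~++
~+~++~
step 7: +++~++
~~~~+~
~++~++
+~~+~+
~+~~+~
step 8: +++~++
~~~~++
~++~~~
+~~+~~
~+~~+~
step 9: ++~~++
~+++++
~+~~~~
+~~+~~
~+~~+~
step 10: ++~~++
~+++++
~+~~~~
+~~++~
~+~+~+
step 11: ++~~++
~+++++
~+~~~~
~~~++~
+~~+~+
step 12: ++~~++
~+++++
~+~~~~
~+~++~
~+++~+
step 13: ++~~++
~+++++
~+~~~~
++~++~
+~++~+
step 14: ++~~++
~+++++
~+~~~+
++~+~+
+~++~~
step 15: ++~~++
~+++++
~+~~~+
++~+++
+~+~++
step 16: ++~~~~
~++++~
~+~~~+
++~+++
+~+~++
step 17: +++++~
~++~+~
~+~~~+
++~+++
+~+~++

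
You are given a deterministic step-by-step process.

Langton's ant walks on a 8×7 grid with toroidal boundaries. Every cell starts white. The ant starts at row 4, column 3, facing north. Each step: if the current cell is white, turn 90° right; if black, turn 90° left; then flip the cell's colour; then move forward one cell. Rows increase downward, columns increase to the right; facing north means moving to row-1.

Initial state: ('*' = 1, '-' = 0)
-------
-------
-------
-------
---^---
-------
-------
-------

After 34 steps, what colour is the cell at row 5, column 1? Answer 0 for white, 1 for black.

k=0  -------
-------
-------
-------
---^---
-------
-------
-------
k=1  -------
-------
-------
-------
---*>--
-------
-------
-------
k=2  -------
-------
-------
-------
---**--
----v--
-------
-------
k=3  -------
-------
-------
-------
---**--
---<*--
-------
-------
k=4  -------
-------
-------
-------
---^*--
---**--
-------
-------
k=5  -------
-------
-------
-------
--<-*--
---**--
-------
-------
k=6  -------
-------
-------
--^----
--*-*--
---**--
-------
-------
k=7  -------
-------
-------
--*>---
--*-*--
---**--
-------
-------
k=8  -------
-------
-------
--**---
--*v*--
---**--
-------
-------
k=9  -------
-------
-------
--**---
--<**--
---**--
-------
-------
k=10  -------
-------
-------
--**---
---**--
--v**--
-------
-------
k=11  -------
-------
-------
--**---
---**--
-<***--
-------
-------
k=12  -------
-------
-------
--**---
-^-**--
-****--
-------
-------
k=13  -------
-------
-------
--**---
-*>**--
-****--
-------
-------
k=14  -------
-------
-------
--**---
-****--
-*v**--
-------
-------
k=15  -------
-------
-------
--**---
-****--
-*->*--
-------
-------
k=16  -------
-------
-------
--**---
-**^*--
-*--*--
-------
-------
k=17  -------
-------
-------
--**---
-*<-*--
-*--*--
-------
-------
k=18  -------
-------
-------
--**---
-*--*--
-*v-*--
-------
-------
k=19  -------
-------
-------
--**---
-*--*--
-<*-*--
-------
-------
k=20  -------
-------
-------
--**---
-*--*--
--*-*--
-v-----
-------
k=21  -------
-------
-------
--**---
-*--*--
--*-*--
<*-----
-------
k=22  -------
-------
-------
--**---
-*--*--
^-*-*--
**-----
-------
k=23  -------
-------
-------
--**---
-*--*--
*>*-*--
**-----
-------
k=24  -------
-------
-------
--**---
-*--*--
***-*--
*v-----
-------
k=25  -------
-------
-------
--**---
-*--*--
***-*--
*->----
-------
k=26  -------
-------
-------
--**---
-*--*--
***-*--
*-*----
--v----
k=27  -------
-------
-------
--**---
-*--*--
***-*--
*-*----
-<*----
k=28  -------
-------
-------
--**---
-*--*--
***-*--
*^*----
-**----
k=29  -------
-------
-------
--**---
-*--*--
***-*--
**>----
-**----
k=30  -------
-------
-------
--**---
-*--*--
**^-*--
**-----
-**----
k=31  -------
-------
-------
--**---
-*--*--
*<--*--
**-----
-**----
k=32  -------
-------
-------
--**---
-*--*--
*---*--
*v-----
-**----
k=33  -------
-------
-------
--**---
-*--*--
*---*--
*->----
-**----
k=34  -------
-------
-------
--**---
-*--*--
*---*--
*-*----
-*v----

0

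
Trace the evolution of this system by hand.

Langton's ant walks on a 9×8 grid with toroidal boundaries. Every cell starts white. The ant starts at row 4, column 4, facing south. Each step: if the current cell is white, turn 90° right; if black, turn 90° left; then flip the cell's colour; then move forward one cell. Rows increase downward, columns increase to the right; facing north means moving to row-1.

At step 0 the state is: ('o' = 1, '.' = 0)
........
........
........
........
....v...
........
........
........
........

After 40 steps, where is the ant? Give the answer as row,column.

t=0: ........
........
........
........
....v...
........
........
........
........
t=1: ........
........
........
........
...<o...
........
........
........
........
t=2: ........
........
........
...^....
...oo...
........
........
........
........
t=3: ........
........
........
...o>...
...oo...
........
........
........
........
t=4: ........
........
........
...oo...
...ov...
........
........
........
........
t=5: ........
........
........
...oo...
...o.>..
........
........
........
........
t=6: ........
........
........
...oo...
...o.o..
.....v..
........
........
........
t=7: ........
........
........
...oo...
...o.o..
....<o..
........
........
........
t=8: ........
........
........
...oo...
...o^o..
....oo..
........
........
........
t=9: ........
........
........
...oo...
...oo>..
....oo..
........
........
........
t=10: ........
........
........
...oo^..
...oo...
....oo..
........
........
........
t=11: ........
........
........
...ooo>.
...oo...
....oo..
........
........
........
t=12: ........
........
........
...oooo.
...oo.v.
....oo..
........
........
........
t=13: ........
........
........
...oooo.
...oo<o.
....oo..
........
........
........
t=14: ........
........
........
...oo^o.
...oooo.
....oo..
........
........
........
t=15: ........
........
........
...o<.o.
...oooo.
....oo..
........
........
........
t=16: ........
........
........
...o..o.
...ovoo.
....oo..
........
........
........
t=17: ........
........
........
...o..o.
...o.>o.
....oo..
........
........
........
t=18: ........
........
........
...o.^o.
...o..o.
....oo..
........
........
........
t=19: ........
........
........
...o.o>.
...o..o.
....oo..
........
........
........
t=20: ........
........
......^.
...o.o..
...o..o.
....oo..
........
........
........
t=21: ........
........
......o>
...o.o..
...o..o.
....oo..
........
........
........
t=22: ........
........
......oo
...o.o.v
...o..o.
....oo..
........
........
........
t=23: ........
........
......oo
...o.o<o
...o..o.
....oo..
........
........
........
t=24: ........
........
......^o
...o.ooo
...o..o.
....oo..
........
........
........
t=25: ........
........
.....<.o
...o.ooo
...o..o.
....oo..
........
........
........
t=26: ........
.....^..
.....o.o
...o.ooo
...o..o.
....oo..
........
........
........
t=27: ........
.....o>.
.....o.o
...o.ooo
...o..o.
....oo..
........
........
........
t=28: ........
.....oo.
.....ovo
...o.ooo
...o..o.
....oo..
........
........
........
t=29: ........
.....oo.
.....<oo
...o.ooo
...o..o.
....oo..
........
........
........
t=30: ........
.....oo.
......oo
...o.voo
...o..o.
....oo..
........
........
........
t=31: ........
.....oo.
......oo
...o..>o
...o..o.
....oo..
........
........
........
t=32: ........
.....oo.
......^o
...o...o
...o..o.
....oo..
........
........
........
t=33: ........
.....oo.
.....<.o
...o...o
...o..o.
....oo..
........
........
........
t=34: ........
.....^o.
.....o.o
...o...o
...o..o.
....oo..
........
........
........
t=35: ........
....<.o.
.....o.o
...o...o
...o..o.
....oo..
........
........
........
t=36: ....^...
....o.o.
.....o.o
...o...o
...o..o.
....oo..
........
........
........
t=37: ....o>..
....o.o.
.....o.o
...o...o
...o..o.
....oo..
........
........
........
t=38: ....oo..
....ovo.
.....o.o
...o...o
...o..o.
....oo..
........
........
........
t=39: ....oo..
....<oo.
.....o.o
...o...o
...o..o.
....oo..
........
........
........
t=40: ....oo..
.....oo.
....vo.o
...o...o
...o..o.
....oo..
........
........
........

2,4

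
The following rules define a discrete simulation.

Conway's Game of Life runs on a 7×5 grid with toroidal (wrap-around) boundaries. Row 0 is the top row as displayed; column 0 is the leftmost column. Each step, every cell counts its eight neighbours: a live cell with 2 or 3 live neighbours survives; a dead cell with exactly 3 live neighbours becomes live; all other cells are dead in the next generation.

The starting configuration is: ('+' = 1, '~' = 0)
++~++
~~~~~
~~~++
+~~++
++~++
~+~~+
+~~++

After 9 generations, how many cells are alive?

k=0  ++~++
~~~~~
~~~++
+~~++
++~++
~+~~+
+~~++
k=1  ~+++~
~~+~~
+~~+~
~+~~~
~+~~~
~+~~~
~~~~~
k=2  ~+++~
~~~~+
~++~~
+++~~
+++~~
~~~~~
~+~~~
k=3  ++++~
+~~~~
~~++~
~~~+~
+~+~~
+~+~~
~+~~~
k=4  +~+~+
+~~~~
~~+++
~+~++
~~+++
+~+~~
~~~++
k=5  ++~~~
+~+~~
~++~~
~+~~~
~~~~~
+++~~
~~+~~
k=6  +~+~~
+~+~~
+~+~~
~++~~
+~+~~
~++~~
~~+~~
k=7  ~~++~
+~+++
+~++~
+~++~
+~~+~
~~++~
~~++~
k=8  ~~~~~
+~~~~
+~~~~
+~~~~
~~~~~
~+~~~
~+~~+
k=9  +~~~~
~~~~~
++~~+
~~~~~
~~~~~
+~~~~
+~~~~

6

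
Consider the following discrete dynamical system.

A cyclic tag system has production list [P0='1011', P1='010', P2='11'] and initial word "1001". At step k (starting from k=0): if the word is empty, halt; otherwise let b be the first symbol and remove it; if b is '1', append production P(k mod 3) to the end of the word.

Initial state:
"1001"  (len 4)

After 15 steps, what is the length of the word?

17

gen 0: "1001"  (len 4)
gen 1: "0011011"  (len 7)
gen 2: "011011"  (len 6)
gen 3: "11011"  (len 5)
gen 4: "10111011"  (len 8)
gen 5: "0111011010"  (len 10)
gen 6: "111011010"  (len 9)
gen 7: "110110101011"  (len 12)
gen 8: "10110101011010"  (len 14)
gen 9: "011010101101011"  (len 15)
gen 10: "11010101101011"  (len 14)
gen 11: "1010101101011010"  (len 16)
gen 12: "01010110101101011"  (len 17)
gen 13: "1010110101101011"  (len 16)
gen 14: "010110101101011010"  (len 18)
gen 15: "10110101101011010"  (len 17)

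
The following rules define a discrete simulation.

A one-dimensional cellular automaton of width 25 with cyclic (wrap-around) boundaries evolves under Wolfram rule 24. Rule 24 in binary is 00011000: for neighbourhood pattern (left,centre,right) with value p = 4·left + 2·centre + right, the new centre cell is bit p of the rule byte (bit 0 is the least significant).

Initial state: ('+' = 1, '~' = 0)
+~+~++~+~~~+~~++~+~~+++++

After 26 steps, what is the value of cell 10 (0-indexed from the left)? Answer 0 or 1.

[0] +~+~++~+~~~+~~++~+~~+++++
[1] ~~~~+~~~+~~~+~+~~~+~+~~~~
[2] ~~~~~+~~~+~~~~~+~~~~~+~~~
[3] ~~~~~~+~~~+~~~~~+~~~~~+~~
[4] ~~~~~~~+~~~+~~~~~+~~~~~+~
[5] ~~~~~~~~+~~~+~~~~~+~~~~~+
[6] +~~~~~~~~+~~~+~~~~~+~~~~~
[7] ~+~~~~~~~~+~~~+~~~~~+~~~~
[8] ~~+~~~~~~~~+~~~+~~~~~+~~~
[9] ~~~+~~~~~~~~+~~~+~~~~~+~~
[10] ~~~~+~~~~~~~~+~~~+~~~~~+~
[11] ~~~~~+~~~~~~~~+~~~+~~~~~+
[12] +~~~~~+~~~~~~~~+~~~+~~~~~
[13] ~+~~~~~+~~~~~~~~+~~~+~~~~
[14] ~~+~~~~~+~~~~~~~~+~~~+~~~
[15] ~~~+~~~~~+~~~~~~~~+~~~+~~
[16] ~~~~+~~~~~+~~~~~~~~+~~~+~
[17] ~~~~~+~~~~~+~~~~~~~~+~~~+
[18] +~~~~~+~~~~~+~~~~~~~~+~~~
[19] ~+~~~~~+~~~~~+~~~~~~~~+~~
[20] ~~+~~~~~+~~~~~+~~~~~~~~+~
[21] ~~~+~~~~~+~~~~~+~~~~~~~~+
[22] +~~~+~~~~~+~~~~~+~~~~~~~~
[23] ~+~~~+~~~~~+~~~~~+~~~~~~~
[24] ~~+~~~+~~~~~+~~~~~+~~~~~~
[25] ~~~+~~~+~~~~~+~~~~~+~~~~~
[26] ~~~~+~~~+~~~~~+~~~~~+~~~~

0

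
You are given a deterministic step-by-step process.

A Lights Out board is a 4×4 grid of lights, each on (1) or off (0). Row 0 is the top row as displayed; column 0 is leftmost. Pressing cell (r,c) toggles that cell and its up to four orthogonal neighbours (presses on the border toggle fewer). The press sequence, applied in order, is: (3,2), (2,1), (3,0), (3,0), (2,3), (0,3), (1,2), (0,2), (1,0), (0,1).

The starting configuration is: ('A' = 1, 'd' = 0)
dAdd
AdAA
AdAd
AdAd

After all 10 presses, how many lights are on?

gen 0: dAdd
AdAA
AdAd
AdAd
gen 1: dAdd
AdAA
Addd
AAdA
gen 2: dAdd
AAAA
dAAd
AddA
gen 3: dAdd
AAAA
AAAd
dAdA
gen 4: dAdd
AAAA
dAAd
AddA
gen 5: dAdd
AAAd
dAdA
Addd
gen 6: dAAA
AAAA
dAdA
Addd
gen 7: dAdA
Addd
dAAA
Addd
gen 8: ddAd
AdAd
dAAA
Addd
gen 9: AdAd
dAAd
AAAA
Addd
gen 10: dAdd
ddAd
AAAA
Addd

7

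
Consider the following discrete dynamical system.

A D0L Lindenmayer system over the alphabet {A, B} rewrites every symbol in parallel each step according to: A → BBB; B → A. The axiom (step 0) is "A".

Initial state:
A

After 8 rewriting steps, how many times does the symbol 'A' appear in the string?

[0] A
[1] BBB
[2] AAA
[3] BBBBBBBBB
[4] AAAAAAAAA
[5] BBBBBBBBBBBBBBBBBBBBBBBBBBB
[6] AAAAAAAAAAAAAAAAAAAAAAAAAAA
[7] BBBBBBBBBBBBBBBBBBBBBBBBBBBBBBBBBBBBBBBBBBBBBBBBBBBBBBBBBBBBBBBBBBBBBBBBBBBBBBBBB
[8] AAAAAAAAAAAAAAAAAAAAAAAAAAAAAAAAAAAAAAAAAAAAAAAAAAAAAAAAAAAAAAAAAAAAAAAAAAAAAAAAA

81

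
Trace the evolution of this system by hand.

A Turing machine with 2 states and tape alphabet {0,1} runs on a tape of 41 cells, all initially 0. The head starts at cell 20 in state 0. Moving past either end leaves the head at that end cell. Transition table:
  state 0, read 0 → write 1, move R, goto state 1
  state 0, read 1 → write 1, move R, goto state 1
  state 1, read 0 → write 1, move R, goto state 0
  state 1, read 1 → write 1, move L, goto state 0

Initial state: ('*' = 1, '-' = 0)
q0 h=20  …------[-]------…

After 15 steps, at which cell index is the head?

35

[0] q0 h=20  …------[-]------…
[1] q1 h=21  …-----*[-]------…
[2] q0 h=22  …----**[-]------…
[3] q1 h=23  …---***[-]------…
[4] q0 h=24  …--****[-]------…
[5] q1 h=25  …-*****[-]------…
[6] q0 h=26  …******[-]------…
[7] q1 h=27  …******[-]------…
[8] q0 h=28  …******[-]------…
[9] q1 h=29  …******[-]------…
[10] q0 h=30  …******[-]------…
[11] q1 h=31  …******[-]------…
[12] q0 h=32  …******[-]------…
[13] q1 h=33  …******[-]------…
[14] q0 h=34  …******[-]------|
[15] q1 h=35  …******[-]-----|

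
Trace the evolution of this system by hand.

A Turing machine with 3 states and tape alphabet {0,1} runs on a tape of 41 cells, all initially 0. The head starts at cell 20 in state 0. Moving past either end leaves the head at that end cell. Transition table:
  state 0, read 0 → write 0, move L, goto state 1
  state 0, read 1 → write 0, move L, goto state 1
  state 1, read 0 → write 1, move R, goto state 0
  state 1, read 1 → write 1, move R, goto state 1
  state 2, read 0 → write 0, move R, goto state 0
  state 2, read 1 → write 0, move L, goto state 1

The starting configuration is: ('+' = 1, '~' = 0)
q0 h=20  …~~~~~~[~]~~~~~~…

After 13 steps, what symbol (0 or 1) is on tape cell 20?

gen 0: q0 h=20  …~~~~~~[~]~~~~~~…
gen 1: q1 h=19  …~~~~~~[~]~~~~~~…
gen 2: q0 h=20  …~~~~~+[~]~~~~~~…
gen 3: q1 h=19  …~~~~~~[+]~~~~~~…
gen 4: q1 h=20  …~~~~~+[~]~~~~~~…
gen 5: q0 h=21  …~~~~++[~]~~~~~~…
gen 6: q1 h=20  …~~~~~+[+]~~~~~~…
gen 7: q1 h=21  …~~~~++[~]~~~~~~…
gen 8: q0 h=22  …~~~+++[~]~~~~~~…
gen 9: q1 h=21  …~~~~++[+]~~~~~~…
gen 10: q1 h=22  …~~~+++[~]~~~~~~…
gen 11: q0 h=23  …~~++++[~]~~~~~~…
gen 12: q1 h=22  …~~~+++[+]~~~~~~…
gen 13: q1 h=23  …~~++++[~]~~~~~~…

1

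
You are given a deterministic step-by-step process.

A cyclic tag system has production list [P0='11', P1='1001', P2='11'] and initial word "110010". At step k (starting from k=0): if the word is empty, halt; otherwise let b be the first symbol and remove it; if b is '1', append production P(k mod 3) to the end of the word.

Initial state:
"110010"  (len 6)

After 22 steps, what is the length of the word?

gen 0: "110010"  (len 6)
gen 1: "1001011"  (len 7)
gen 2: "0010111001"  (len 10)
gen 3: "010111001"  (len 9)
gen 4: "10111001"  (len 8)
gen 5: "01110011001"  (len 11)
gen 6: "1110011001"  (len 10)
gen 7: "11001100111"  (len 11)
gen 8: "10011001111001"  (len 14)
gen 9: "001100111100111"  (len 15)
gen 10: "01100111100111"  (len 14)
gen 11: "1100111100111"  (len 13)
gen 12: "10011110011111"  (len 14)
gen 13: "001111001111111"  (len 15)
gen 14: "01111001111111"  (len 14)
gen 15: "1111001111111"  (len 13)
gen 16: "11100111111111"  (len 14)
gen 17: "11001111111111001"  (len 17)
gen 18: "100111111111100111"  (len 18)
gen 19: "0011111111110011111"  (len 19)
gen 20: "011111111110011111"  (len 18)
gen 21: "11111111110011111"  (len 17)
gen 22: "111111111001111111"  (len 18)

18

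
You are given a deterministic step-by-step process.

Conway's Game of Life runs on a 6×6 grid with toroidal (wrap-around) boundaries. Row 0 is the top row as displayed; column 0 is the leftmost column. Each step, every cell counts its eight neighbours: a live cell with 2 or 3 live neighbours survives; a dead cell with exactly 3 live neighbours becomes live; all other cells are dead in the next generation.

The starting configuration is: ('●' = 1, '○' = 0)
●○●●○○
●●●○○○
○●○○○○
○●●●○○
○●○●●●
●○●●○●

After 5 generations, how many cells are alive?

2

step 0: ●○●●○○
●●●○○○
○●○○○○
○●●●○○
○●○●●●
●○●●○●
step 1: ○○○○●○
●○○●○○
○○○●○○
○●○●○○
○○○○○●
○○○○○○
step 2: ○○○○○○
○○○●●○
○○○●●○
○○●○●○
○○○○○○
○○○○○○
step 3: ○○○○○○
○○○●●○
○○●○○●
○○○○●○
○○○○○○
○○○○○○
step 4: ○○○○○○
○○○●●○
○○○○○●
○○○○○○
○○○○○○
○○○○○○
step 5: ○○○○○○
○○○○●○
○○○○●○
○○○○○○
○○○○○○
○○○○○○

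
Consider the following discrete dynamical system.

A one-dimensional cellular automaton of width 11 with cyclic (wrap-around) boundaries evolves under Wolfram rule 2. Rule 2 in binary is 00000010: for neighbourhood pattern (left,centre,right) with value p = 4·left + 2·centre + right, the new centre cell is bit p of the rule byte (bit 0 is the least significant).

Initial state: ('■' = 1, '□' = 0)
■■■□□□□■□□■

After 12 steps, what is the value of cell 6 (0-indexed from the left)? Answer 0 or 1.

[0] ■■■□□□□■□□■
[1] □□□□□□■□□■□
[2] □□□□□■□□■□□
[3] □□□□■□□■□□□
[4] □□□■□□■□□□□
[5] □□■□□■□□□□□
[6] □■□□■□□□□□□
[7] ■□□■□□□□□□□
[8] □□■□□□□□□□■
[9] □■□□□□□□□■□
[10] ■□□□□□□□■□□
[11] □□□□□□□■□□■
[12] □□□□□□■□□■□

1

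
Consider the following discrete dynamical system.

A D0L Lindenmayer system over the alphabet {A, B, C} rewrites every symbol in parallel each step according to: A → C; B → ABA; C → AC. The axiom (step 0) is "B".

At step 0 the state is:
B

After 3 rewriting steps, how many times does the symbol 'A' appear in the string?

4

step 0: B
step 1: ABA
step 2: CABAC
step 3: ACCABACAC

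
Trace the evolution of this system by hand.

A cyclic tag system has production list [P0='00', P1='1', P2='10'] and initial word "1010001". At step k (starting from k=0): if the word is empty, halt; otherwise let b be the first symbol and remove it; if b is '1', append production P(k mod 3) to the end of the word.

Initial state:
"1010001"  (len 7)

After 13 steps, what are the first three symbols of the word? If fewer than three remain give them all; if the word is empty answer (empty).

gen 0: "1010001"  (len 7)
gen 1: "01000100"  (len 8)
gen 2: "1000100"  (len 7)
gen 3: "00010010"  (len 8)
gen 4: "0010010"  (len 7)
gen 5: "010010"  (len 6)
gen 6: "10010"  (len 5)
gen 7: "001000"  (len 6)
gen 8: "01000"  (len 5)
gen 9: "1000"  (len 4)
gen 10: "00000"  (len 5)
gen 11: "0000"  (len 4)
gen 12: "000"  (len 3)
gen 13: "00"  (len 2)

00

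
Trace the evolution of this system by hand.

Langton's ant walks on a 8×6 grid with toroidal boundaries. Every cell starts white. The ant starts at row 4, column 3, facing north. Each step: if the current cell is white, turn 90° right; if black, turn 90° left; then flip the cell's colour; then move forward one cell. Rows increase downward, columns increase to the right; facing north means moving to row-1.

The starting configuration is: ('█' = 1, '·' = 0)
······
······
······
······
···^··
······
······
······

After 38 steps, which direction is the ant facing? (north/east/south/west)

north

k=0  ······
······
······
······
···^··
······
······
······
k=1  ······
······
······
······
···█>·
······
······
······
k=2  ······
······
······
······
···██·
····v·
······
······
k=3  ······
······
······
······
···██·
···<█·
······
······
k=4  ······
······
······
······
···^█·
···██·
······
······
k=5  ······
······
······
······
··<·█·
···██·
······
······
k=6  ······
······
······
··^···
··█·█·
···██·
······
······
k=7  ······
······
······
··█>··
··█·█·
···██·
······
······
k=8  ······
······
······
··██··
··█v█·
···██·
······
······
k=9  ······
······
······
··██··
··<██·
···██·
······
······
k=10  ······
······
······
··██··
···██·
··v██·
······
······
k=11  ······
······
······
··██··
···██·
·<███·
······
······
k=12  ······
······
······
··██··
·^·██·
·████·
······
······
k=13  ······
······
······
··██··
·█>██·
·████·
······
······
k=14  ······
······
······
··██··
·████·
·█v██·
······
······
k=15  ······
······
······
··██··
·████·
·█·>█·
······
······
k=16  ······
······
······
··██··
·██^█·
·█··█·
······
······
k=17  ······
······
······
··██··
·█<·█·
·█··█·
······
······
k=18  ······
······
······
··██··
·█··█·
·█v·█·
······
······
k=19  ······
······
······
··██··
·█··█·
·<█·█·
······
······
k=20  ······
······
······
··██··
·█··█·
··█·█·
·v····
······
k=21  ······
······
······
··██··
·█··█·
··█·█·
<█····
······
k=22  ······
······
······
··██··
·█··█·
^·█·█·
██····
······
k=23  ······
······
······
··██··
·█··█·
█>█·█·
██····
······
k=24  ······
······
······
··██··
·█··█·
███·█·
█v····
······
k=25  ······
······
······
··██··
·█··█·
███·█·
█·>···
······
k=26  ······
······
······
··██··
·█··█·
███·█·
█·█···
··v···
k=27  ······
······
······
··██··
·█··█·
███·█·
█·█···
·<█···
k=28  ······
······
······
··██··
·█··█·
███·█·
█^█···
·██···
k=29  ······
······
······
··██··
·█··█·
███·█·
██>···
·██···
k=30  ······
······
······
··██··
·█··█·
██^·█·
██····
·██···
k=31  ······
······
······
··██··
·█··█·
█<··█·
██····
·██···
k=32  ······
······
······
··██··
·█··█·
█···█·
█v····
·██···
k=33  ······
······
······
··██··
·█··█·
█···█·
█·>···
·██···
k=34  ······
······
······
··██··
·█··█·
█···█·
█·█···
·█v···
k=35  ······
······
······
··██··
·█··█·
█···█·
█·█···
·█·>··
k=36  ···v··
······
······
··██··
·█··█·
█···█·
█·█···
·█·█··
k=37  ··<█··
······
······
··██··
·█··█·
█···█·
█·█···
·█·█··
k=38  ··██··
······
······
··██··
·█··█·
█···█·
█·█···
·█^█··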